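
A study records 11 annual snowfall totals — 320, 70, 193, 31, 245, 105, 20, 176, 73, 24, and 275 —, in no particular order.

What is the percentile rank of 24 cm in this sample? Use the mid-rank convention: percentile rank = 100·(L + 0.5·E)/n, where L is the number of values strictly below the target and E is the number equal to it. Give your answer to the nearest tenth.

Sorted: 20, 24, 31, 70, 73, 105, 176, 193, 245, 275, 320.
Count below 24: L = 1; count equal: E = 1; n = 11.
Percentile rank = 100·(1 + 0.5·1)/11 = 100·1.5/11 = 13.64.

13.6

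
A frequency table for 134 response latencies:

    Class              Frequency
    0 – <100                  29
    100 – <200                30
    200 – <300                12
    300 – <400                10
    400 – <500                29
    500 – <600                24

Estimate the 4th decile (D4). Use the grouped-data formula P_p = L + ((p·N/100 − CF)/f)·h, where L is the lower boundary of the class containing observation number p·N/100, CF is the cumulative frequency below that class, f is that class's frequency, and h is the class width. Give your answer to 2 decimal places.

182.00

N = 134; target position k = 40/100 · 134 = 53.6.
Cumulative frequencies: 29, 59, 71, 81, 110, 134.
Observation 53.6 falls in the class 100 – <200.
L = 100, CF = 29, f = 30, h = 100.
P40 = 100 + ((53.6 − 29)/30)·100 = 100 + 82 = 182.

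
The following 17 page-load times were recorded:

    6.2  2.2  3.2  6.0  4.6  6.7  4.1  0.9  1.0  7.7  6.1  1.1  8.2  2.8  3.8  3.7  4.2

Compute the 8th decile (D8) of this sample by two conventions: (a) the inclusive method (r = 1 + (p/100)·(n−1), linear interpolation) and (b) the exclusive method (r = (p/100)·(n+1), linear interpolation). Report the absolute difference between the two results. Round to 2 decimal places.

0.22

Sorted: 0.9, 1.0, 1.1, 2.2, 2.8, 3.2, 3.7, 3.8, 4.1, 4.2, 4.6, 6.0, 6.1, 6.2, 6.7, 7.7, 8.2.
n = 17.
(a) r = 13.8; between ranks 13 (6.1) and 14 (6.2): 6.18.
(b) r = 14.4; between ranks 14 (6.2) and 15 (6.7): 6.4.
|6.18 − 6.4| = 0.22.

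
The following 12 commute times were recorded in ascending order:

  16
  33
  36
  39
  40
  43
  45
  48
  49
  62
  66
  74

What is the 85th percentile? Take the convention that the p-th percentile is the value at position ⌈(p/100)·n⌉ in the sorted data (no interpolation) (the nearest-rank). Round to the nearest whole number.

66

n = 12.
Position = ⌈85/100 · 12⌉ = ⌈10.2⌉ = 11.
The value at rank 11 is 66.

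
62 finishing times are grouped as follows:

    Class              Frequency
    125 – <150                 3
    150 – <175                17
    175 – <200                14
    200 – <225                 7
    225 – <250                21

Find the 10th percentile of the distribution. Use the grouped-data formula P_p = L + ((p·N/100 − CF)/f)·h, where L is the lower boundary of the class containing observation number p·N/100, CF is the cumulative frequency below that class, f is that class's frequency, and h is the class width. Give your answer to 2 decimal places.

154.71

N = 62; target position k = 10/100 · 62 = 6.2.
Cumulative frequencies: 3, 20, 34, 41, 62.
Observation 6.2 falls in the class 150 – <175.
L = 150, CF = 3, f = 17, h = 25.
P10 = 150 + ((6.2 − 3)/17)·25 = 150 + 4.70588 = 154.706.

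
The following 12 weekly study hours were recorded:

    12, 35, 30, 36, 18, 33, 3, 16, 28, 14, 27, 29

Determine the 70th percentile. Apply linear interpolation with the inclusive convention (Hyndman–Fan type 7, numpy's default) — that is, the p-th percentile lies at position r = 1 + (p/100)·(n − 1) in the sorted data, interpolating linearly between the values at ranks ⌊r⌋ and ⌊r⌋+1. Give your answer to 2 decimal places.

29.70

Sorted: 3, 12, 14, 16, 18, 27, 28, 29, 30, 33, 35, 36.
n = 12.
r = 1 + (70/100)·(12 − 1) = 1 + 7.7 = 8.7.
Rank 8 is 29 and rank 9 is 30.
Interpolate: 29 + 0.7·(30 − 29) = 29 + 0.7·1 = 29.7.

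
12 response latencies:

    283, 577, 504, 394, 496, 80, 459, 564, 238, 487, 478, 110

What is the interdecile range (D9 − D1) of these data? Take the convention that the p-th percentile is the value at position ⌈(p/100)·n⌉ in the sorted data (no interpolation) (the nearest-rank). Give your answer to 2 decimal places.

454.00

Sorted: 80, 110, 238, 283, 394, 459, 478, 487, 496, 504, 564, 577.
n = 12.
P10: rank ⌈10/100·12⌉ = 2 → 110.
P90: rank ⌈90/100·12⌉ = 11 → 564.
Difference: 564 − 110 = 454.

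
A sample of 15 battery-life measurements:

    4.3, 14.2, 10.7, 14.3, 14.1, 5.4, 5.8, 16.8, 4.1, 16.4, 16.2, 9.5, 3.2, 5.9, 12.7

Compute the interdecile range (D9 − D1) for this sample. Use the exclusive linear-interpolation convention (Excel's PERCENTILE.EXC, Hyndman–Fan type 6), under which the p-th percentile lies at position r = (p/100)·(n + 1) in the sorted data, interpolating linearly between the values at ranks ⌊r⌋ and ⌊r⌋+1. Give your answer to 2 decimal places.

12.82

Sorted: 3.2, 4.1, 4.3, 5.4, 5.8, 5.9, 9.5, 10.7, 12.7, 14.1, 14.2, 14.3, 16.2, 16.4, 16.8.
n = 15.
P10: r = 1.6; ranks 1–2 are 3.2, 4.1; interpolating gives 3.74.
P90: r = 14.4; ranks 14–15 are 16.4, 16.8; interpolating gives 16.56.
Difference: 16.56 − 3.74 = 12.82.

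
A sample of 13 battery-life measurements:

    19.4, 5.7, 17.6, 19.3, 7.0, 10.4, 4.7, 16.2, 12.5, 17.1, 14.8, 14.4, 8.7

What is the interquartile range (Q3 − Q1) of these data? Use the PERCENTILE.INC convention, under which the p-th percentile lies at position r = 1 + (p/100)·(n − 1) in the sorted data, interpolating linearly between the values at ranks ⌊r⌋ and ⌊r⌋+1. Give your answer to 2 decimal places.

Sorted: 4.7, 5.7, 7.0, 8.7, 10.4, 12.5, 14.4, 14.8, 16.2, 17.1, 17.6, 19.3, 19.4.
n = 13.
P25: r = 4 (integer) → 8.7.
P75: r = 10 (integer) → 17.1.
Difference: 17.1 − 8.7 = 8.4.

8.40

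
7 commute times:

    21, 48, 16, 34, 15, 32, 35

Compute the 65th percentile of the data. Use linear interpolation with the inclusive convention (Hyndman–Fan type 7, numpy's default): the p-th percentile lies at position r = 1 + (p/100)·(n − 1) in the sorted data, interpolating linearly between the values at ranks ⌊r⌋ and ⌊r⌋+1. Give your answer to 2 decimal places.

33.80

Sorted: 15, 16, 21, 32, 34, 35, 48.
n = 7.
r = 1 + (65/100)·(7 − 1) = 1 + 3.9 = 4.9.
Rank 4 is 32 and rank 5 is 34.
Interpolate: 32 + 0.9·(34 − 32) = 32 + 0.9·2 = 33.8.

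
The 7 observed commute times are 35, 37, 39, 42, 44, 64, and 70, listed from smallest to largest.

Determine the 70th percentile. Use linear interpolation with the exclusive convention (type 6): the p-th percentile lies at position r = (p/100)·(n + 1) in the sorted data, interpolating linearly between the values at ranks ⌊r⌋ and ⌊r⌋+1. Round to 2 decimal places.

n = 7.
r = (70/100)·(7 + 1) = 5.6.
Rank 5 is 44 and rank 6 is 64.
Interpolate: 44 + 0.6·(64 − 44) = 44 + 0.6·20 = 56.

56.00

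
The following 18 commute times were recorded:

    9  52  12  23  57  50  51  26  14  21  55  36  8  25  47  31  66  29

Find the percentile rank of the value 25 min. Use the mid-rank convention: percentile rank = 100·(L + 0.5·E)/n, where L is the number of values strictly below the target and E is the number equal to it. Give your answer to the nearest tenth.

Sorted: 8, 9, 12, 14, 21, 23, 25, 26, 29, 31, 36, 47, 50, 51, 52, 55, 57, 66.
Count below 25: L = 6; count equal: E = 1; n = 18.
Percentile rank = 100·(6 + 0.5·1)/18 = 100·6.5/18 = 36.11.

36.1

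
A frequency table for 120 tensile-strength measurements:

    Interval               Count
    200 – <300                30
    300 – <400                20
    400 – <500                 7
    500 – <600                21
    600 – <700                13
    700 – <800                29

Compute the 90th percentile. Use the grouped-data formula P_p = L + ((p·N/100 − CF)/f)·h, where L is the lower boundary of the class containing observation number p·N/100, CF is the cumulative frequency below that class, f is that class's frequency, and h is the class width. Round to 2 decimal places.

758.62

N = 120; target position k = 90/100 · 120 = 108.
Cumulative frequencies: 30, 50, 57, 78, 91, 120.
Observation 108 falls in the class 700 – <800.
L = 700, CF = 91, f = 29, h = 100.
P90 = 700 + ((108 − 91)/29)·100 = 700 + 58.6207 = 758.621.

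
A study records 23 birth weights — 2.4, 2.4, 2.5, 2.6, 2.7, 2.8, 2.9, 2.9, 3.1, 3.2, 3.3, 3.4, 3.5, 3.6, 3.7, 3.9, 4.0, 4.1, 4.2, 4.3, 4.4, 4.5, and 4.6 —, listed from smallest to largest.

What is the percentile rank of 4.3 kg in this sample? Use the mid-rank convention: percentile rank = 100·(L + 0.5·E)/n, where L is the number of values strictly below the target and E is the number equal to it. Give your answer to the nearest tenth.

Count below 4.3: L = 19; count equal: E = 1; n = 23.
Percentile rank = 100·(19 + 0.5·1)/23 = 100·19.5/23 = 84.78.

84.8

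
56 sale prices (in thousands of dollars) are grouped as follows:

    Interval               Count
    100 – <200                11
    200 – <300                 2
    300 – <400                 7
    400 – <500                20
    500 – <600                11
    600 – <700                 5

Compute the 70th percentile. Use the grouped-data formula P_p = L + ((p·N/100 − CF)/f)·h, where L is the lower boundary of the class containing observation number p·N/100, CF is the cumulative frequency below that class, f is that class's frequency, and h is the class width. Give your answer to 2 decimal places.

496.00

N = 56; target position k = 70/100 · 56 = 39.2.
Cumulative frequencies: 11, 13, 20, 40, 51, 56.
Observation 39.2 falls in the class 400 – <500.
L = 400, CF = 20, f = 20, h = 100.
P70 = 400 + ((39.2 − 20)/20)·100 = 400 + 96 = 496.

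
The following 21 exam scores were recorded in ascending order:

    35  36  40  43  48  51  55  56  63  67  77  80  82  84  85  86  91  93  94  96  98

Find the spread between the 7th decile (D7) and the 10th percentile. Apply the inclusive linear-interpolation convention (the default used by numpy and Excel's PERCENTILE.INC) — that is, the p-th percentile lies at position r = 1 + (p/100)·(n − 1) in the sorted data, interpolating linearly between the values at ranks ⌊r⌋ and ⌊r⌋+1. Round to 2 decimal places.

n = 21.
P10: r = 3 (integer) → 40.
P70: r = 15 (integer) → 85.
Difference: 85 − 40 = 45.

45.00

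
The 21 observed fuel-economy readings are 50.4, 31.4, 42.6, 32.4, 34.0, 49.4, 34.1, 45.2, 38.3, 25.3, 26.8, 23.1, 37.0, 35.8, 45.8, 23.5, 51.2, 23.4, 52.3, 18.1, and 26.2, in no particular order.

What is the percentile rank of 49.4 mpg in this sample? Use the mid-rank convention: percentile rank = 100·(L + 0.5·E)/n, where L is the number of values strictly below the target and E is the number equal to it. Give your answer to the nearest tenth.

Sorted: 18.1, 23.1, 23.4, 23.5, 25.3, 26.2, 26.8, 31.4, 32.4, 34.0, 34.1, 35.8, 37.0, 38.3, 42.6, 45.2, 45.8, 49.4, 50.4, 51.2, 52.3.
Count below 49.4: L = 17; count equal: E = 1; n = 21.
Percentile rank = 100·(17 + 0.5·1)/21 = 100·17.5/21 = 83.33.

83.3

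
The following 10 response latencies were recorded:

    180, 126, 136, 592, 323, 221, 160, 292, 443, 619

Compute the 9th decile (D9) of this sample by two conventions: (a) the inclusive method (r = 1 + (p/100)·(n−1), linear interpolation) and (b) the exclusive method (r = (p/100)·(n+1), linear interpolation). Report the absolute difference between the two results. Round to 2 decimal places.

Sorted: 126, 136, 160, 180, 221, 292, 323, 443, 592, 619.
n = 10.
(a) r = 9.1; between ranks 9 (592) and 10 (619): 594.7.
(b) r = 9.9; between ranks 9 (592) and 10 (619): 616.3.
|594.7 − 616.3| = 21.6.

21.60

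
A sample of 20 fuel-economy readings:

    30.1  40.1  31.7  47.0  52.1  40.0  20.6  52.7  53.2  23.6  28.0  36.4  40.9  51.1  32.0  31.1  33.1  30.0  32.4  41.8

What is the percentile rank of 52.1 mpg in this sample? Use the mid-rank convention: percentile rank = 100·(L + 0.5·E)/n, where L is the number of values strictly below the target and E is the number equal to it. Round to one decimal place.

87.5

Sorted: 20.6, 23.6, 28.0, 30.0, 30.1, 31.1, 31.7, 32.0, 32.4, 33.1, 36.4, 40.0, 40.1, 40.9, 41.8, 47.0, 51.1, 52.1, 52.7, 53.2.
Count below 52.1: L = 17; count equal: E = 1; n = 20.
Percentile rank = 100·(17 + 0.5·1)/20 = 100·17.5/20 = 87.5.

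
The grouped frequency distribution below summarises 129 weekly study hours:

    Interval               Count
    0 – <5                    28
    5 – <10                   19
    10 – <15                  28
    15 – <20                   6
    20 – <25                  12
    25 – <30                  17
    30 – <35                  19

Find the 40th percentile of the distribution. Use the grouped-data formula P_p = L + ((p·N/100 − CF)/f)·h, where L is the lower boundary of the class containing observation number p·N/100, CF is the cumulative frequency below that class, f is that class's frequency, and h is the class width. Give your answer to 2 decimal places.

10.82

N = 129; target position k = 40/100 · 129 = 51.6.
Cumulative frequencies: 28, 47, 75, 81, 93, 110, 129.
Observation 51.6 falls in the class 10 – <15.
L = 10, CF = 47, f = 28, h = 5.
P40 = 10 + ((51.6 − 47)/28)·5 = 10 + 0.821429 = 10.8214.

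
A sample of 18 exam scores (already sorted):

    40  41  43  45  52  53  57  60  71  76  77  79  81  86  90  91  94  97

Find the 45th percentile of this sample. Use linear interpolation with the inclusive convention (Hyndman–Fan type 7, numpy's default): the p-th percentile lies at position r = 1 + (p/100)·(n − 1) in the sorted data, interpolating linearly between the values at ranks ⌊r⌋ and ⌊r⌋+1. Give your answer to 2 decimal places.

67.15

n = 18.
r = 1 + (45/100)·(18 − 1) = 1 + 7.65 = 8.65.
Rank 8 is 60 and rank 9 is 71.
Interpolate: 60 + 0.65·(71 − 60) = 60 + 0.65·11 = 67.15.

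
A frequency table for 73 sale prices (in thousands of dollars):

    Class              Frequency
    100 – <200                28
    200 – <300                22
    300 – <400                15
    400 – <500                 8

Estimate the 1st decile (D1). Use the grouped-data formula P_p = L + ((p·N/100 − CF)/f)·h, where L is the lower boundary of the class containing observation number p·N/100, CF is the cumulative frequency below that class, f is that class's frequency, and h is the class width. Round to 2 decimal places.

N = 73; target position k = 10/100 · 73 = 7.3.
Cumulative frequencies: 28, 50, 65, 73.
Observation 7.3 falls in the class 100 – <200.
L = 100, CF = 0, f = 28, h = 100.
P10 = 100 + ((7.3 − 0)/28)·100 = 100 + 26.0714 = 126.071.

126.07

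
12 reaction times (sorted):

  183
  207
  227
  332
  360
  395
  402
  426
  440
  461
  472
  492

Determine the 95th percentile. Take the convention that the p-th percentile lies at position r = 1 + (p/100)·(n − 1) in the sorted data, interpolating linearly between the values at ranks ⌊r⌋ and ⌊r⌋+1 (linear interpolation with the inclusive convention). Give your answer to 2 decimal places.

n = 12.
r = 1 + (95/100)·(12 − 1) = 1 + 10.45 = 11.45.
Rank 11 is 472 and rank 12 is 492.
Interpolate: 472 + 0.45·(492 − 472) = 472 + 0.45·20 = 481.

481.00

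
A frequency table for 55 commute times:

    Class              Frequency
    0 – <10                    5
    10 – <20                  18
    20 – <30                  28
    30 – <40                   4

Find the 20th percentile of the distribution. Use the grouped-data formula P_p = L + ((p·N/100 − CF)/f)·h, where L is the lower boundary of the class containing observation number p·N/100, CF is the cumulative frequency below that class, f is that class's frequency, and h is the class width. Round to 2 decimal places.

13.33

N = 55; target position k = 20/100 · 55 = 11.
Cumulative frequencies: 5, 23, 51, 55.
Observation 11 falls in the class 10 – <20.
L = 10, CF = 5, f = 18, h = 10.
P20 = 10 + ((11 − 5)/18)·10 = 10 + 3.33333 = 13.3333.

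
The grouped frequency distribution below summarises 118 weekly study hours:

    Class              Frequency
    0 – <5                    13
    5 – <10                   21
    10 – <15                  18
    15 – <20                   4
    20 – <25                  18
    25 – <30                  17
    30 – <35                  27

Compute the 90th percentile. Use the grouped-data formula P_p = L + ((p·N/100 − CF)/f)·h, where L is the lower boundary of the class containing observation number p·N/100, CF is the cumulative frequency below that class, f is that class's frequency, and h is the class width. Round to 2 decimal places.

32.81

N = 118; target position k = 90/100 · 118 = 106.2.
Cumulative frequencies: 13, 34, 52, 56, 74, 91, 118.
Observation 106.2 falls in the class 30 – <35.
L = 30, CF = 91, f = 27, h = 5.
P90 = 30 + ((106.2 − 91)/27)·5 = 30 + 2.81481 = 32.8148.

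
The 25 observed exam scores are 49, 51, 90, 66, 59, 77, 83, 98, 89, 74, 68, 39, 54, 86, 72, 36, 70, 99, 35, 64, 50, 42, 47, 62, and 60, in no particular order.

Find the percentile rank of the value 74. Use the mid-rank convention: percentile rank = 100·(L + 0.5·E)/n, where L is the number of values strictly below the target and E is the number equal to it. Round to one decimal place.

Sorted: 35, 36, 39, 42, 47, 49, 50, 51, 54, 59, 60, 62, 64, 66, 68, 70, 72, 74, 77, 83, 86, 89, 90, 98, 99.
Count below 74: L = 17; count equal: E = 1; n = 25.
Percentile rank = 100·(17 + 0.5·1)/25 = 100·17.5/25 = 70.

70.0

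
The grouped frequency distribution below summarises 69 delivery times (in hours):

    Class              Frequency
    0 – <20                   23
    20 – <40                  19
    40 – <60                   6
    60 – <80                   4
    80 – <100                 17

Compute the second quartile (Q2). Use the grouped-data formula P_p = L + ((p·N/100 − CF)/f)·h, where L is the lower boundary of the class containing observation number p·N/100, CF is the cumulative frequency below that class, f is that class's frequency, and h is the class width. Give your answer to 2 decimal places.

N = 69; target position k = 50/100 · 69 = 34.5.
Cumulative frequencies: 23, 42, 48, 52, 69.
Observation 34.5 falls in the class 20 – <40.
L = 20, CF = 23, f = 19, h = 20.
P50 = 20 + ((34.5 − 23)/19)·20 = 20 + 12.1053 = 32.1053.

32.11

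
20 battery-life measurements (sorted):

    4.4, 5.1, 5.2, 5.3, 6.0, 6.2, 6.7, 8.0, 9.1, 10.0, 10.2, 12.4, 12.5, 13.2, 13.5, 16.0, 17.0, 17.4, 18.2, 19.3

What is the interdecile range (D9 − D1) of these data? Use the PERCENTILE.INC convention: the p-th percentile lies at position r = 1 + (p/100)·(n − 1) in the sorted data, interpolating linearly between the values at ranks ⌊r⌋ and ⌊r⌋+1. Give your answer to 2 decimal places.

n = 20.
P10: r = 2.9; ranks 2–3 are 5.1, 5.2; interpolating gives 5.19.
P90: r = 18.1; ranks 18–19 are 17.4, 18.2; interpolating gives 17.48.
Difference: 17.48 − 5.19 = 12.29.

12.29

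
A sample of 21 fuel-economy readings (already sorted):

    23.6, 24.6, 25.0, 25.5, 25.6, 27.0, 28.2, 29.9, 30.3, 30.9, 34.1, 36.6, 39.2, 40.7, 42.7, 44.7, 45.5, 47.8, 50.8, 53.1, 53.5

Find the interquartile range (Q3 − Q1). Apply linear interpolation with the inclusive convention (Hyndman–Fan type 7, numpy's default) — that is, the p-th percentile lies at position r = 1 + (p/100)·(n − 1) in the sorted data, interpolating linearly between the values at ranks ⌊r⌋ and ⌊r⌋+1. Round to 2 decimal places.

17.70

n = 21.
P25: r = 6 (integer) → 27.
P75: r = 16 (integer) → 44.7.
Difference: 44.7 − 27 = 17.7.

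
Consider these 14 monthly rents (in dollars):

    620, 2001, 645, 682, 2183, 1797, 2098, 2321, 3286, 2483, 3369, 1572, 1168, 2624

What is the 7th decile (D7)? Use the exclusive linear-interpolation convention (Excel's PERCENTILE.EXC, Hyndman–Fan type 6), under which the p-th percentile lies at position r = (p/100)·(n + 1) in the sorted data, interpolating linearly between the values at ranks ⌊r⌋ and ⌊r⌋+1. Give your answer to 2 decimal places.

Sorted: 620, 645, 682, 1168, 1572, 1797, 2001, 2098, 2183, 2321, 2483, 2624, 3286, 3369.
n = 14.
r = (70/100)·(14 + 1) = 10.5.
Rank 10 is 2321 and rank 11 is 2483.
Interpolate: 2321 + 0.5·(2483 − 2321) = 2321 + 0.5·162 = 2402.

2402.00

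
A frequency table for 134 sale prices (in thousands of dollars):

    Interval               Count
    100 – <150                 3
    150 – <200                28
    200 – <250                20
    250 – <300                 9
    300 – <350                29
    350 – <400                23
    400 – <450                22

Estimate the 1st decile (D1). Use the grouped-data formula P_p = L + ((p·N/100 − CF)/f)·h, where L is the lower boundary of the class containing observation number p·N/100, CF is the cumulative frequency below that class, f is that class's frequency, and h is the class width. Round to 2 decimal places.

168.57

N = 134; target position k = 10/100 · 134 = 13.4.
Cumulative frequencies: 3, 31, 51, 60, 89, 112, 134.
Observation 13.4 falls in the class 150 – <200.
L = 150, CF = 3, f = 28, h = 50.
P10 = 150 + ((13.4 − 3)/28)·50 = 150 + 18.5714 = 168.571.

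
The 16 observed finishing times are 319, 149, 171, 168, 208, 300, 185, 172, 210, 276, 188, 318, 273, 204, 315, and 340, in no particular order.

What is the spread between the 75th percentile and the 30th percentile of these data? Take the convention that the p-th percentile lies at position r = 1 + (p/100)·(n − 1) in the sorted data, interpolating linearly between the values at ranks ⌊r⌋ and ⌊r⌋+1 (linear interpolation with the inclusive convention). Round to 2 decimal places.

117.25

Sorted: 149, 168, 171, 172, 185, 188, 204, 208, 210, 273, 276, 300, 315, 318, 319, 340.
n = 16.
P30: r = 5.5; ranks 5–6 are 185, 188; interpolating gives 186.5.
P75: r = 12.25; ranks 12–13 are 300, 315; interpolating gives 303.75.
Difference: 303.75 − 186.5 = 117.25.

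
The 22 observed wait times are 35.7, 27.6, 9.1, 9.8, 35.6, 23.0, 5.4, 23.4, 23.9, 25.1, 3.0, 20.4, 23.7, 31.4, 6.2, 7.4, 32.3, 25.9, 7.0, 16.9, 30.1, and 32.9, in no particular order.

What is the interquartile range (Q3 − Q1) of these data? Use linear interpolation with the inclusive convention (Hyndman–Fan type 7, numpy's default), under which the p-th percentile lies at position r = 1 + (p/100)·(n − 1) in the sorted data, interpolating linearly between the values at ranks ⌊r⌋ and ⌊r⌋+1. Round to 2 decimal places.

20.20

Sorted: 3.0, 5.4, 6.2, 7.0, 7.4, 9.1, 9.8, 16.9, 20.4, 23.0, 23.4, 23.7, 23.9, 25.1, 25.9, 27.6, 30.1, 31.4, 32.3, 32.9, 35.6, 35.7.
n = 22.
P25: r = 6.25; ranks 6–7 are 9.1, 9.8; interpolating gives 9.275.
P75: r = 16.75; ranks 16–17 are 27.6, 30.1; interpolating gives 29.475.
Difference: 29.475 − 9.275 = 20.2.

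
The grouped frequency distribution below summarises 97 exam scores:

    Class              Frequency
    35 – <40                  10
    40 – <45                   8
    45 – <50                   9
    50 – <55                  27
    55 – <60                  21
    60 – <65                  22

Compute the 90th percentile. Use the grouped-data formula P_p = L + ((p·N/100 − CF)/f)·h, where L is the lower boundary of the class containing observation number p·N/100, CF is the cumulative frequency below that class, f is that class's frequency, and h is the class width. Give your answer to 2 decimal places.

N = 97; target position k = 90/100 · 97 = 87.3.
Cumulative frequencies: 10, 18, 27, 54, 75, 97.
Observation 87.3 falls in the class 60 – <65.
L = 60, CF = 75, f = 22, h = 5.
P90 = 60 + ((87.3 − 75)/22)·5 = 60 + 2.79545 = 62.7955.

62.80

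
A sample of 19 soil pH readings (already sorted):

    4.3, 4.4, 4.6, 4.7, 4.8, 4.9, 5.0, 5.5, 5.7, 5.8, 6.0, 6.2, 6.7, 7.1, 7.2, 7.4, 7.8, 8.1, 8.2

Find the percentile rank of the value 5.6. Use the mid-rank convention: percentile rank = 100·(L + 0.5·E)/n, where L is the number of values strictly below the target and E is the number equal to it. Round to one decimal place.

Count below 5.6: L = 8; count equal: E = 0; n = 19.
Percentile rank = 100·(8 + 0.5·0)/19 = 100·8/19 = 42.11.

42.1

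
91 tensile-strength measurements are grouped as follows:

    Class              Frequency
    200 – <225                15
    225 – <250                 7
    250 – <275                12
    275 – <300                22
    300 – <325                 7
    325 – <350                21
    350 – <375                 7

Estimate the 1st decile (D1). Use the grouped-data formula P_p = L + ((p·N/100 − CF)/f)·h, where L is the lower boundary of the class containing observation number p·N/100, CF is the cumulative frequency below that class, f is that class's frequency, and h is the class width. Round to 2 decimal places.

215.17

N = 91; target position k = 10/100 · 91 = 9.1.
Cumulative frequencies: 15, 22, 34, 56, 63, 84, 91.
Observation 9.1 falls in the class 200 – <225.
L = 200, CF = 0, f = 15, h = 25.
P10 = 200 + ((9.1 − 0)/15)·25 = 200 + 15.1667 = 215.167.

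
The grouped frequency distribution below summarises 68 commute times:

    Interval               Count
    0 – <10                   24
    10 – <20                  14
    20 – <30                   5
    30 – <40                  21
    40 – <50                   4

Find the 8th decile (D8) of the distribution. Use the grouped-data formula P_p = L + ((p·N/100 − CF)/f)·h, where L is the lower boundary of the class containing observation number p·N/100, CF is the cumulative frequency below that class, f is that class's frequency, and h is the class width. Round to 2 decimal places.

35.43

N = 68; target position k = 80/100 · 68 = 54.4.
Cumulative frequencies: 24, 38, 43, 64, 68.
Observation 54.4 falls in the class 30 – <40.
L = 30, CF = 43, f = 21, h = 10.
P80 = 30 + ((54.4 − 43)/21)·10 = 30 + 5.42857 = 35.4286.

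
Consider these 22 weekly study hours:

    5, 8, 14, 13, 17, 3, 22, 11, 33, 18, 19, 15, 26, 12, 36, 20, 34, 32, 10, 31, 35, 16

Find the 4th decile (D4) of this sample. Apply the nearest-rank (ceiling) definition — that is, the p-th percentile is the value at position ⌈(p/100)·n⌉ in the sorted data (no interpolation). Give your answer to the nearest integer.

15

Sorted: 3, 5, 8, 10, 11, 12, 13, 14, 15, 16, 17, 18, 19, 20, 22, 26, 31, 32, 33, 34, 35, 36.
n = 22.
Position = ⌈40/100 · 22⌉ = ⌈8.8⌉ = 9.
The value at rank 9 is 15.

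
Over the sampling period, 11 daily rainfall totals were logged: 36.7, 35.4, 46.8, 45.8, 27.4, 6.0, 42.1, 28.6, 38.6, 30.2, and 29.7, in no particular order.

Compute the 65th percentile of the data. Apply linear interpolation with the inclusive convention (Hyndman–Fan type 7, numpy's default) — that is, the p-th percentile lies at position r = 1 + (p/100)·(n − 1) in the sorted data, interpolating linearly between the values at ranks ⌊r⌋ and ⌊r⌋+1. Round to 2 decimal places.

Sorted: 6.0, 27.4, 28.6, 29.7, 30.2, 35.4, 36.7, 38.6, 42.1, 45.8, 46.8.
n = 11.
r = 1 + (65/100)·(11 − 1) = 1 + 6.5 = 7.5.
Rank 7 is 36.7 and rank 8 is 38.6.
Interpolate: 36.7 + 0.5·(38.6 − 36.7) = 36.7 + 0.5·1.9 = 37.65.

37.65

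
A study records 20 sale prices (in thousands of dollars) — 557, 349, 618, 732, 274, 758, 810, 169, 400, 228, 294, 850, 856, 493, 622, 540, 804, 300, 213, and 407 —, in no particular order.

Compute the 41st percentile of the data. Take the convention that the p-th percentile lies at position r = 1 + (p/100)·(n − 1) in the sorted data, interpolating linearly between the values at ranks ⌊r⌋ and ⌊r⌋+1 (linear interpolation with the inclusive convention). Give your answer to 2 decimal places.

Sorted: 169, 213, 228, 274, 294, 300, 349, 400, 407, 493, 540, 557, 618, 622, 732, 758, 804, 810, 850, 856.
n = 20.
r = 1 + (41/100)·(20 − 1) = 1 + 7.79 = 8.79.
Rank 8 is 400 and rank 9 is 407.
Interpolate: 400 + 0.79·(407 − 400) = 400 + 0.79·7 = 405.53.

405.53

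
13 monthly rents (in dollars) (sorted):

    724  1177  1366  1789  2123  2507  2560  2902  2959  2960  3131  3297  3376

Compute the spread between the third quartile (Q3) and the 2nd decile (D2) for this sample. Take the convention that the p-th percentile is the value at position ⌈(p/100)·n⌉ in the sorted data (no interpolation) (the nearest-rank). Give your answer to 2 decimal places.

n = 13.
P20: rank ⌈20/100·13⌉ = 3 → 1366.
P75: rank ⌈75/100·13⌉ = 10 → 2960.
Difference: 2960 − 1366 = 1594.

1594.00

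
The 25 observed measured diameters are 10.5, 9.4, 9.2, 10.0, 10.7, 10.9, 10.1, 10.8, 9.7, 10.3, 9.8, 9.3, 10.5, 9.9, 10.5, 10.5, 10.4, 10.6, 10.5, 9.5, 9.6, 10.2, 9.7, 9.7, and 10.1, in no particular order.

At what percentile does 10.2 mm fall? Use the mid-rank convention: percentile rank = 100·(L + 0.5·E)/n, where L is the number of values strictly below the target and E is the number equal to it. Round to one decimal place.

54.0

Sorted: 9.2, 9.3, 9.4, 9.5, 9.6, 9.7, 9.7, 9.7, 9.8, 9.9, 10.0, 10.1, 10.1, 10.2, 10.3, 10.4, 10.5, 10.5, 10.5, 10.5, 10.5, 10.6, 10.7, 10.8, 10.9.
Count below 10.2: L = 13; count equal: E = 1; n = 25.
Percentile rank = 100·(13 + 0.5·1)/25 = 100·13.5/25 = 54.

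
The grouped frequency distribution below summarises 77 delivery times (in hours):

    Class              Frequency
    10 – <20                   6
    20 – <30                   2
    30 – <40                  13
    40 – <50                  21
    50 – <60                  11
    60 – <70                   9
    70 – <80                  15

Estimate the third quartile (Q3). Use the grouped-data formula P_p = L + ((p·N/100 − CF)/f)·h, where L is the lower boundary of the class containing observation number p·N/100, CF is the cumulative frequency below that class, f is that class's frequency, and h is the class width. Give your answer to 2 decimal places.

65.28

N = 77; target position k = 75/100 · 77 = 57.75.
Cumulative frequencies: 6, 8, 21, 42, 53, 62, 77.
Observation 57.75 falls in the class 60 – <70.
L = 60, CF = 53, f = 9, h = 10.
P75 = 60 + ((57.75 − 53)/9)·10 = 60 + 5.27778 = 65.2778.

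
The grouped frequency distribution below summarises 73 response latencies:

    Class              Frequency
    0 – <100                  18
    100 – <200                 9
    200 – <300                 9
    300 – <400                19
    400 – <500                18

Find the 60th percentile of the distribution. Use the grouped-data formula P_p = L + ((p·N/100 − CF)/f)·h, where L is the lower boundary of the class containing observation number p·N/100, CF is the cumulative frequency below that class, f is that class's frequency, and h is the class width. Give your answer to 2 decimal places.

341.05

N = 73; target position k = 60/100 · 73 = 43.8.
Cumulative frequencies: 18, 27, 36, 55, 73.
Observation 43.8 falls in the class 300 – <400.
L = 300, CF = 36, f = 19, h = 100.
P60 = 300 + ((43.8 − 36)/19)·100 = 300 + 41.0526 = 341.053.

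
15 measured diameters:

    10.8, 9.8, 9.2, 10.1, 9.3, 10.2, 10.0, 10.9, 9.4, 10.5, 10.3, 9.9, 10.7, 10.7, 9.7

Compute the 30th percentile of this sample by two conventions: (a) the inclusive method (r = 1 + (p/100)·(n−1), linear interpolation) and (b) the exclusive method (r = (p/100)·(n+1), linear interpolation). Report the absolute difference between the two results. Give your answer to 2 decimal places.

Sorted: 9.2, 9.3, 9.4, 9.7, 9.8, 9.9, 10.0, 10.1, 10.2, 10.3, 10.5, 10.7, 10.7, 10.8, 10.9.
n = 15.
(a) r = 5.2; between ranks 5 (9.8) and 6 (9.9): 9.82.
(b) r = 4.8; between ranks 4 (9.7) and 5 (9.8): 9.78.
|9.82 − 9.78| = 0.04.

0.04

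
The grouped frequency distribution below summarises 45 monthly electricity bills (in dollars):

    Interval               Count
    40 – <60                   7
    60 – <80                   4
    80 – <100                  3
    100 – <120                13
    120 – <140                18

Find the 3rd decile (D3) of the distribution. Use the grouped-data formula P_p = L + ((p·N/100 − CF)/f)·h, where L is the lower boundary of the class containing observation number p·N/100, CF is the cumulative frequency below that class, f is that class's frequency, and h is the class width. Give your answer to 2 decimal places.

96.67

N = 45; target position k = 30/100 · 45 = 13.5.
Cumulative frequencies: 7, 11, 14, 27, 45.
Observation 13.5 falls in the class 80 – <100.
L = 80, CF = 11, f = 3, h = 20.
P30 = 80 + ((13.5 − 11)/3)·20 = 80 + 16.6667 = 96.6667.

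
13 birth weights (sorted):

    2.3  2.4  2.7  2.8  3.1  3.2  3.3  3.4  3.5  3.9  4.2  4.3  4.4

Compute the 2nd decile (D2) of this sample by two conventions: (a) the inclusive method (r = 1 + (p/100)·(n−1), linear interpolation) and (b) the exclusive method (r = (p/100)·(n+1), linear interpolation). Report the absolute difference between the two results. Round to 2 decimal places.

0.10

n = 13.
(a) r = 3.4; between ranks 3 (2.7) and 4 (2.8): 2.74.
(b) r = 2.8; between ranks 2 (2.4) and 3 (2.7): 2.64.
|2.74 − 2.64| = 0.1.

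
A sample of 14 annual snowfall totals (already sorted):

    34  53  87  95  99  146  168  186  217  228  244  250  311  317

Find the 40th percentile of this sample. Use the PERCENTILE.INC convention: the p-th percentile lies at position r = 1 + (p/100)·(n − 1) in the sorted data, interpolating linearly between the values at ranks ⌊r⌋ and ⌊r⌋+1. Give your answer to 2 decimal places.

n = 14.
r = 1 + (40/100)·(14 − 1) = 1 + 5.2 = 6.2.
Rank 6 is 146 and rank 7 is 168.
Interpolate: 146 + 0.2·(168 − 146) = 146 + 0.2·22 = 150.4.

150.40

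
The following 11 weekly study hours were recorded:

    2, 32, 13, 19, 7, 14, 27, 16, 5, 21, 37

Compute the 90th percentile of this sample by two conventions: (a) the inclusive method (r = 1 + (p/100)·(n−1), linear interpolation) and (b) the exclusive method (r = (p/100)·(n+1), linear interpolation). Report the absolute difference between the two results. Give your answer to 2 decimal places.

4.00

Sorted: 2, 5, 7, 13, 14, 16, 19, 21, 27, 32, 37.
n = 11.
(a) r = 10 → value at rank 10 = 32.
(b) r = 10.8; between ranks 10 (32) and 11 (37): 36.
|32 − 36| = 4.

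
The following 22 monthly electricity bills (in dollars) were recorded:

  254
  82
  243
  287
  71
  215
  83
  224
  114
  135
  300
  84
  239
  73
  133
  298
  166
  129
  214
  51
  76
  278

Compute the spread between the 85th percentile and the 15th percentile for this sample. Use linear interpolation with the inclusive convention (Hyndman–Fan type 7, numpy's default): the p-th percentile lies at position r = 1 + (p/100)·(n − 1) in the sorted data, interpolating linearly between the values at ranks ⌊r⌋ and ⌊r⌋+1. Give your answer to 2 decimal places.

Sorted: 51, 71, 73, 76, 82, 83, 84, 114, 129, 133, 135, 166, 214, 215, 224, 239, 243, 254, 278, 287, 298, 300.
n = 22.
P15: r = 4.15; ranks 4–5 are 76, 82; interpolating gives 76.9.
P85: r = 18.85; ranks 18–19 are 254, 278; interpolating gives 274.4.
Difference: 274.4 − 76.9 = 197.5.

197.50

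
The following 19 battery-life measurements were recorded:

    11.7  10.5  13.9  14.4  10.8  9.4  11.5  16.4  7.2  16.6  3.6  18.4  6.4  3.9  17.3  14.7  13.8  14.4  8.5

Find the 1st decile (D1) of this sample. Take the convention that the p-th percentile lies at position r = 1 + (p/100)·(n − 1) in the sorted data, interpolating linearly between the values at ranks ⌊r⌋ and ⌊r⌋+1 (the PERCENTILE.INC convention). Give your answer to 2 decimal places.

Sorted: 3.6, 3.9, 6.4, 7.2, 8.5, 9.4, 10.5, 10.8, 11.5, 11.7, 13.8, 13.9, 14.4, 14.4, 14.7, 16.4, 16.6, 17.3, 18.4.
n = 19.
r = 1 + (10/100)·(19 − 1) = 1 + 1.8 = 2.8.
Rank 2 is 3.9 and rank 3 is 6.4.
Interpolate: 3.9 + 0.8·(6.4 − 3.9) = 3.9 + 0.8·2.5 = 5.9.

5.90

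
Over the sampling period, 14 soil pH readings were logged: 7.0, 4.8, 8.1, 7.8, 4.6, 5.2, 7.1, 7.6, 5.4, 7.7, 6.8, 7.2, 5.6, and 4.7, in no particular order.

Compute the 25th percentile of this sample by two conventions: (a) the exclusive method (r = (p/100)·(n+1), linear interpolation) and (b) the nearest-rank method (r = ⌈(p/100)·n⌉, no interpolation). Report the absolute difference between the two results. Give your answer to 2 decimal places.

0.10

Sorted: 4.6, 4.7, 4.8, 5.2, 5.4, 5.6, 6.8, 7.0, 7.1, 7.2, 7.6, 7.7, 7.8, 8.1.
n = 14.
(a) r = 3.75; between ranks 3 (4.8) and 4 (5.2): 5.1.
(b) the nearest-rank method: rank 4 → 5.2.
|5.1 − 5.2| = 0.1.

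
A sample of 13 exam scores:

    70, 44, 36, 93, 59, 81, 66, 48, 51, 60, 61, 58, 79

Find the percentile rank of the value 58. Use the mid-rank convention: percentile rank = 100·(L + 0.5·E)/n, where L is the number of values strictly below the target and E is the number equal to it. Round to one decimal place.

34.6

Sorted: 36, 44, 48, 51, 58, 59, 60, 61, 66, 70, 79, 81, 93.
Count below 58: L = 4; count equal: E = 1; n = 13.
Percentile rank = 100·(4 + 0.5·1)/13 = 100·4.5/13 = 34.62.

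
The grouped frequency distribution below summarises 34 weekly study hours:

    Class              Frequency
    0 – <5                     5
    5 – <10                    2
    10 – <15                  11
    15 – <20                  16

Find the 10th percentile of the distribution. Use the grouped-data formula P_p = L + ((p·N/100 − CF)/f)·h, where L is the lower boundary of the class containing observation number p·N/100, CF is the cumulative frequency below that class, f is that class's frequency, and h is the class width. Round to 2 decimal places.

3.40

N = 34; target position k = 10/100 · 34 = 3.4.
Cumulative frequencies: 5, 7, 18, 34.
Observation 3.4 falls in the class 0 – <5.
L = 0, CF = 0, f = 5, h = 5.
P10 = 0 + ((3.4 − 0)/5)·5 = 0 + 3.4 = 3.4.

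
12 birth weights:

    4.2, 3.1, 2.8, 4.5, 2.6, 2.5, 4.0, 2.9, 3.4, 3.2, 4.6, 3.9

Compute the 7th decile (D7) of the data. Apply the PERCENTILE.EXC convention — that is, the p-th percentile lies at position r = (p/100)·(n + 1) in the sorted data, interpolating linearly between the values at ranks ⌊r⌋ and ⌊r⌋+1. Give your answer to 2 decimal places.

Sorted: 2.5, 2.6, 2.8, 2.9, 3.1, 3.2, 3.4, 3.9, 4.0, 4.2, 4.5, 4.6.
n = 12.
r = (70/100)·(12 + 1) = 9.1.
Rank 9 is 4.0 and rank 10 is 4.2.
Interpolate: 4.0 + 0.1·(4.2 − 4.0) = 4.0 + 0.1·0.2 = 4.02.

4.02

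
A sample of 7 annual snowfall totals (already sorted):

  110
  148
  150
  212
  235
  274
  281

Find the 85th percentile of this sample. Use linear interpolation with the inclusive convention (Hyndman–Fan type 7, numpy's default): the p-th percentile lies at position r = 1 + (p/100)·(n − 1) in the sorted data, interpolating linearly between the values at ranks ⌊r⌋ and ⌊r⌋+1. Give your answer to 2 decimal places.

n = 7.
r = 1 + (85/100)·(7 − 1) = 1 + 5.1 = 6.1.
Rank 6 is 274 and rank 7 is 281.
Interpolate: 274 + 0.1·(281 − 274) = 274 + 0.1·7 = 274.7.

274.70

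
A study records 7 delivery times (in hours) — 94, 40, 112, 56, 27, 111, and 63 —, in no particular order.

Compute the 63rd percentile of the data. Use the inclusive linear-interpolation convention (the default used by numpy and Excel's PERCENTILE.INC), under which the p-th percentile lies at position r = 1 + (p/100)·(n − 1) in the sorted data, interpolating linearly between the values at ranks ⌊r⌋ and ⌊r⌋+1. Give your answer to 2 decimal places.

Sorted: 27, 40, 56, 63, 94, 111, 112.
n = 7.
r = 1 + (63/100)·(7 − 1) = 1 + 3.78 = 4.78.
Rank 4 is 63 and rank 5 is 94.
Interpolate: 63 + 0.78·(94 − 63) = 63 + 0.78·31 = 87.18.

87.18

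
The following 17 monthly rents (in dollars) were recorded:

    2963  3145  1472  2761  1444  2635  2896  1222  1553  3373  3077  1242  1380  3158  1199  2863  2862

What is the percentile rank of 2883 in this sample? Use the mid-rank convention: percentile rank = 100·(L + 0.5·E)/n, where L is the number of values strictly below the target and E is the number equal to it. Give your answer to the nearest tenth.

64.7

Sorted: 1199, 1222, 1242, 1380, 1444, 1472, 1553, 2635, 2761, 2862, 2863, 2896, 2963, 3077, 3145, 3158, 3373.
Count below 2883: L = 11; count equal: E = 0; n = 17.
Percentile rank = 100·(11 + 0.5·0)/17 = 100·11/17 = 64.71.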